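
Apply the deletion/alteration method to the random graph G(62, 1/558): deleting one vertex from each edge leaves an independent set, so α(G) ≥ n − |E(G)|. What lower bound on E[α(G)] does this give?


E[|E(G)|] = C(62, 2)·p = 1891 · (1/558) = 61/18.
E[α(G)] ≥ n − E[|E(G)|] = 62 − 61/18 = 1055/18.
Numerically: ≈ 58.6111.
(This is only a lower bound; the true E[α(G)] may be larger.)

E[α(G)] ≥ 1055/18 ≈ 58.6111.


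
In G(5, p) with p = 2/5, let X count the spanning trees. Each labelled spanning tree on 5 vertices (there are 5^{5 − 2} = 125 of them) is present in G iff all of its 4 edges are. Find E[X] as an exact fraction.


K_5 has 5^{5 − 2} = 125 labelled spanning trees.
For each such spanning tree H, let X_H = 1 if all 4 edges of H are present in G. Then P[X_H = 1] = p^{4} = (2/5)^{4} = 16/625.
Summing the indicators: E[X] = Σ_H E[X_H] = 125 · p^{4} = 125 · 16/625 = 16/5.
Numerically: E[X] ≈ 3.2.

E[X] = 125 · (2/5)^{4} = 16/5 ≈ 3.2.


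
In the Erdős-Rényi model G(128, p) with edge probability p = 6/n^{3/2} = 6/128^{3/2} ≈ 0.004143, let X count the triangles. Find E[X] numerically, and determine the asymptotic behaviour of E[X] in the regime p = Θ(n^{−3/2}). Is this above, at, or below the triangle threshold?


Number of potential triangles: C(128, 3) = 341376.
Each occurs with probability p³ ≈ (0.004143)³ ≈ 7.112281e-08.
By linearity: E[X] = C(128, 3)·p³ ≈ 341376 · 7.112281e-08 ≈ 0.0243.
Since α = 3/2 > 1, p = c/n^{3/2} = o(1/n) is below the triangle threshold p ~ 1/n. Asymptotically E[X] ~ (c³/6)·n^{3(1−α)} = (6³/6)·n^{-1.5} → 0, so by Markov's inequality G has no triangles w.h.p.

E[X] ≈ 0.0243; in regime p = Θ(1/n^{3/2}) E[X] tends to 0 (below the triangle threshold p ~ 1/n).


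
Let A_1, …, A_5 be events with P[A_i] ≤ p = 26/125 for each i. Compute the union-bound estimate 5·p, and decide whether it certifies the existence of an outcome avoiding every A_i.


Union bound: P[∪_{i=1}^{5} A_i] ≤ Σ_i P[A_i] ≤ 5·p = 5·(26/125) = 26/25.
Numerically: 26/25 ≈ 1.0400.
Is 26/25 < 1? NO.
Since the bound 26/25 is ≥ 1, the union bound is uninformative here; it does NOT by itself certify existence.

5·p = 26/25 ≈ 1.0400; existence NOT certified by the union bound.


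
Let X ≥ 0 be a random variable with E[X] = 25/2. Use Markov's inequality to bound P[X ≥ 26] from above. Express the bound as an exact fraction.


μ = E[X] = 25/2, a = 26.
Markov: P[X ≥ 26] ≤ μ/a = (25/2)/26 = 25/52.
Numerically: ≈ 0.4808.
(Since a = 26 > μ = 12.5000, the bound 25/52 is < 1 and informative.)

P[X ≥ 26] ≤ 25/52 ≈ 0.4808.


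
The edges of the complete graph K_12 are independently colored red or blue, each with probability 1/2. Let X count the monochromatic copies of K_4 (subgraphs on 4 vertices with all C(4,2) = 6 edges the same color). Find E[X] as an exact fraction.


Let X = Σ_S X_S over the C(12, 4) = 495 subsets S of size 4, where X_S = 1 if the K_4 on S is monochromatic.
For a fixed S, the K_4 on S has C(4, 2) = 6 edges. P[all 6 edges red] = (1/2)^6, and likewise for blue, so P[monochromatic] = 2·(1/2)^6 = 2^{1 − 6} = 1/32.
By linearity of expectation: E[X] = C(12, 4) · 2^{1 − 6} = 495 · 1/32 = 495/32.
Numerically: E[X] ≈ 15.468750.

E[X] = C(12,4)·2^(1−C(4,2)) = 495/32 ≈ 15.468750.


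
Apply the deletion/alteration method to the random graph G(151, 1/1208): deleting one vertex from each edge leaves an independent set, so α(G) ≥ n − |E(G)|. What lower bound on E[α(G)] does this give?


E[|E(G)|] = C(151, 2)·p = 11325 · (1/1208) = 75/8.
E[α(G)] ≥ n − E[|E(G)|] = 151 − 75/8 = 1133/8.
Numerically: ≈ 141.625.
(This is only a lower bound; the true E[α(G)] may be larger.)

E[α(G)] ≥ 1133/8 ≈ 141.625.


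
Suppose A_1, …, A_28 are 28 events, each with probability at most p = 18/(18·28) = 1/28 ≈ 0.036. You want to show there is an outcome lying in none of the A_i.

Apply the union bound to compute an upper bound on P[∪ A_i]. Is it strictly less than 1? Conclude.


Union bound: P[∪_{i=1}^{28} A_i] ≤ Σ_i P[A_i] ≤ 28·p = 28·(1/28) = 1.
Numerically: 1 ≈ 1.000.
Is 1 < 1? NO.
Since the bound 1 is ≥ 1, the union bound is uninformative here; it does NOT by itself certify existence.

28·p = 1 ≈ 1.000; existence NOT certified by the union bound.


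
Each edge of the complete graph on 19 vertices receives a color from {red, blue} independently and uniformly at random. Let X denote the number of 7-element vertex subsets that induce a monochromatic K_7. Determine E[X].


Let X = Σ_S X_S over the C(19, 7) = 50388 subsets S of size 7, where X_S = 1 if the K_7 on S is monochromatic.
For a fixed S, the K_7 on S has C(7, 2) = 21 edges. P[all 21 edges red] = (1/2)^21, and likewise for blue, so P[monochromatic] = 2·(1/2)^21 = 2^{1 − 21} = 1/1048576.
By linearity of expectation: E[X] = C(19, 7) · 2^{1 − 21} = 50388 · 1/1048576 = 12597/262144.
Numerically: E[X] ≈ 0.048054.

E[X] = C(19,7)·2^(1−C(7,2)) = 12597/262144 ≈ 0.048054.


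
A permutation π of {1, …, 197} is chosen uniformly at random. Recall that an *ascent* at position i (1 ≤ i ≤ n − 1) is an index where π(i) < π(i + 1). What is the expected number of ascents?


Write X = Σ X_I over i = 1, …, 196, with X_I the indicator of one ascent.
There are 196 indicators.
For each fixed i, the pair (π(i), π(i+1)) is a uniformly random ordered pair of distinct values from {1, …, 197}; by symmetry P[π(i) < π(i+1)] = 1/2.
By linearity: E[X] = 196 · (1/2) = (197 − 1) · (1/2) = 98 ≈ 98.000000.

E[X] = 98 = 98.000000.


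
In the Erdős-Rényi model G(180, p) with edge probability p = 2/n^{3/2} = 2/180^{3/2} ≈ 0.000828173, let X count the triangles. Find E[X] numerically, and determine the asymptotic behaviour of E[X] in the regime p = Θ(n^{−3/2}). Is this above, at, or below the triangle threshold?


Number of potential triangles: C(180, 3) = 955860.
Each occurs with probability p³ ≈ (0.000828173)³ ≈ 5.68020113e-10.
By linearity: E[X] = C(180, 3)·p³ ≈ 955860 · 5.68020113e-10 ≈ 0.000543.
Since α = 3/2 > 1, p = c/n^{3/2} = o(1/n) is below the triangle threshold p ~ 1/n. Asymptotically E[X] ~ (c³/6)·n^{3(1−α)} = (2³/6)·n^{-1.5} → 0, so by Markov's inequality G has no triangles w.h.p.

E[X] ≈ 0.000543; in regime p = Θ(1/n^{3/2}) E[X] tends to 0 (below the triangle threshold p ~ 1/n).


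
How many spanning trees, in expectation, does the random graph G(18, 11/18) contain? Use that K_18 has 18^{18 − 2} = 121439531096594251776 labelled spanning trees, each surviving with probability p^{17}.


K_18 has 18^{18 − 2} = 121439531096594251776 labelled spanning trees.
For each such spanning tree H, let X_H = 1 if all 17 edges of H are present in G. Then P[X_H = 1] = p^{17} = (11/18)^{17} = 505447028499293771/2185911559738696531968.
Summing the indicators: E[X] = Σ_H E[X_H] = 121439531096594251776 · p^{17} = 121439531096594251776 · 505447028499293771/2185911559738696531968 = 505447028499293771/18.
Numerically: E[X] ≈ 2.808e+16.

E[X] = 121439531096594251776 · (11/18)^{17} = 505447028499293771/18 ≈ 2.808e+16.


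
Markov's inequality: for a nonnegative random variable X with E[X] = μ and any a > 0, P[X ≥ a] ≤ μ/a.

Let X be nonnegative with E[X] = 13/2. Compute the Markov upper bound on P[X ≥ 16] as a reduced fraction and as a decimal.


μ = E[X] = 13/2, a = 16.
Markov: P[X ≥ 16] ≤ μ/a = (13/2)/16 = 13/32.
Numerically: ≈ 0.406.
(Since a = 16 > μ = 6.500, the bound 13/32 is < 1 and informative.)

P[X ≥ 16] ≤ 13/32 ≈ 0.406.


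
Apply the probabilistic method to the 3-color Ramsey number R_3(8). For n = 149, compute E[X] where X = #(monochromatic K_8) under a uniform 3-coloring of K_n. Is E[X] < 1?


E[X] = C(149, 8) · 3^{1 − 28} = 4976826800946 · 3^{−27} = 4976826800946/7625597484987.
As a reduced fraction: E[X] = 1658942266982/2541865828329 ≈ 0.6526475.
Is E[X] < 1? YES.
Since E[X] < 1, there exists a 3-coloring of K_{149} with no monochromatic K_8; hence R_3(8) > 149.

E[X] = 1658942266982/2541865828329 ≈ 0.6526475; E[X] < 1, so R_3(8) > 149.


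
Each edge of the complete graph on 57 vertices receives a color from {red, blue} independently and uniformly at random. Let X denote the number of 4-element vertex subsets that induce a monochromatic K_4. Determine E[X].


Let X = Σ_S X_S over the C(57, 4) = 395010 subsets S of size 4, where X_S = 1 if the K_4 on S is monochromatic.
For a fixed S, the K_4 on S has C(4, 2) = 6 edges. P[all 6 edges red] = (1/2)^6, and likewise for blue, so P[monochromatic] = 2·(1/2)^6 = 2^{1 − 6} = 1/32.
By linearity: E[X] = C(57, 4) · 2^{1 − 6} = 395010 · 1/32 = 197505/16.
Numerically: E[X] ≈ 12344.06250.

E[X] = C(57,4)·2^(1−C(4,2)) = 197505/16 ≈ 12344.06250.


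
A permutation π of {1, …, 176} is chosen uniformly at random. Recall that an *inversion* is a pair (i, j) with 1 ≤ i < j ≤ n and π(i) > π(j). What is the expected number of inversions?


Write X = Σ X_I over the C(176, 2) = 15400 pairs i < j, with X_I the indicator of one inversion.
There are 15400 indicators.
For each fixed pair i < j, the values π(i) and π(j) are two distinct elements of {1, …, 176} in uniformly random order; by symmetry P[π(i) > π(j)] = 1/2.
By linearity: E[X] = 15400 · (1/2) = C(176, 2) · (1/2) = 15400/2 = 7700 ≈ 7700.0000.

E[X] = 7700 = 7700.0000.


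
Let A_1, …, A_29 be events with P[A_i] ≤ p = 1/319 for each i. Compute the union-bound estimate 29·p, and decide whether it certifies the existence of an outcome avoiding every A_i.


Union bound: P[∪_{i=1}^{29} A_i] ≤ Σ_i P[A_i] ≤ 29·p = 29·(1/319) = 1/11.
Numerically: 1/11 ≈ 0.0909.
Is 1/11 < 1? YES.
Since P[∪ A_i] ≤ 1/11 < 1, the complement has P[∩ A_i^c] ≥ 1 − 1/11 = 10/11 > 0, so some outcome avoids every A_i.

29·p = 1/11 ≈ 0.0909; existence CERTIFIED by the union bound.


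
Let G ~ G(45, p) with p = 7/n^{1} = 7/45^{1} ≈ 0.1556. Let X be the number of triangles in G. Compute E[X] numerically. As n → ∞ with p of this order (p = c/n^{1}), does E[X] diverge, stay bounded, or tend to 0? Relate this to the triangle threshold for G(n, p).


Number of potential triangles: C(45, 3) = 14190.
Each occurs with probability p³ ≈ (0.1556)³ ≈ 3.764060e-03.
By linearity: E[X] = C(45, 3)·p³ ≈ 14190 · 3.764060e-03 ≈ 53.4120.
Here α = 1, so p = 7/n is exactly at the triangle threshold p ~ 1/n. Asymptotically E[X] → c³/6 = 7³/6 = 343/6 ≈ 57.1667, a bounded constant. In this regime the triangle count is asymptotically Poisson(c³/6).

E[X] ≈ 53.4120; in regime p = Θ(1/n^{1}) E[X] stays bounded (at the triangle threshold p ~ 1/n).


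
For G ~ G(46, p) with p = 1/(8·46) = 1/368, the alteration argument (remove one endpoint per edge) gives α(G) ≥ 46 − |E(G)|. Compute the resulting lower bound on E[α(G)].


E[|E(G)|] = C(46, 2)·p = 1035 · (1/368) = 45/16.
E[α(G)] ≥ n − E[|E(G)|] = 46 − 45/16 = 691/16.
Numerically: ≈ 43.18750.
(This is only a lower bound; the true E[α(G)] may be larger.)

E[α(G)] ≥ 691/16 ≈ 43.18750.


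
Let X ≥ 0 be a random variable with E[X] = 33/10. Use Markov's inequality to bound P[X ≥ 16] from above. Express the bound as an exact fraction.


μ = E[X] = 33/10, a = 16.
Markov: P[X ≥ 16] ≤ μ/a = (33/10)/16 = 33/160.
Numerically: ≈ 0.206.
(Since a = 16 > μ = 3.300, the bound 33/160 is < 1 and informative.)

P[X ≥ 16] ≤ 33/160 ≈ 0.206.


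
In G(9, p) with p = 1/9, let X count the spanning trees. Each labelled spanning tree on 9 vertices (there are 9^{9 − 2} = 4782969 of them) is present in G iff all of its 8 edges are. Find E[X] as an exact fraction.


K_9 has 9^{9 − 2} = 4782969 labelled spanning trees.
For each such spanning tree H, let X_H = 1 if all 8 edges of H are present in G. Then P[X_H = 1] = p^{8} = (1/9)^{8} = 1/43046721.
By linearity of expectation: E[X] = Σ_H E[X_H] = 4782969 · p^{8} = 4782969 · 1/43046721 = 1/9.
Numerically: E[X] ≈ 0.111111.

E[X] = 4782969 · (1/9)^{8} = 1/9 ≈ 0.111111.


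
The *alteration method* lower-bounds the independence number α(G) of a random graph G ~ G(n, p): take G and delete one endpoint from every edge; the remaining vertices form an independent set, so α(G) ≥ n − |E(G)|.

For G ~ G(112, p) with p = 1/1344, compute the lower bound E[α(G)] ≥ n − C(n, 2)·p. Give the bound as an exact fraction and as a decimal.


E[|E(G)|] = C(112, 2)·p = 6216 · (1/1344) = 37/8.
E[α(G)] ≥ n − E[|E(G)|] = 112 − 37/8 = 859/8.
Numerically: ≈ 107.37500.
(This is only a lower bound; the true E[α(G)] may be larger.)

E[α(G)] ≥ 859/8 ≈ 107.37500.


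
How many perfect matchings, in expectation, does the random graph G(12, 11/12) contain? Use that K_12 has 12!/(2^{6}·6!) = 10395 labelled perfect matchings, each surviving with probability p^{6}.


K_12 has 12!/(2^{6}·6!) = 10395 labelled perfect matchings.
For each such perfect matching H, let X_H = 1 if all 6 edges of H are present in G. Then P[X_H = 1] = p^{6} = (11/12)^{6} = 1771561/2985984.
By linearity of expectation: E[X] = Σ_H E[X_H] = 10395 · p^{6} = 10395 · 1771561/2985984 = 682050985/110592.
Numerically: E[X] ≈ 6167.27.

E[X] = 10395 · (11/12)^{6} = 682050985/110592 ≈ 6167.27.


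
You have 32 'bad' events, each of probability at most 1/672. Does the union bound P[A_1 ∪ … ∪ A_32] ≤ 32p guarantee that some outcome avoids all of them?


Union bound: P[∪_{i=1}^{32} A_i] ≤ Σ_i P[A_i] ≤ 32·p = 32·(1/672) = 1/21.
Numerically: 1/21 ≈ 0.0476190.
Is 1/21 < 1? YES.
Since P[∪ A_i] ≤ 1/21 < 1, the complement has P[∩ A_i^c] ≥ 1 − 1/21 = 20/21 > 0, so some outcome avoids every A_i.

32·p = 1/21 ≈ 0.0476190; existence CERTIFIED by the union bound.


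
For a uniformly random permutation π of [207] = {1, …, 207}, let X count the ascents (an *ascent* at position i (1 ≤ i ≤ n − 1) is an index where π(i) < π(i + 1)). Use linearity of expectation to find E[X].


Write X = Σ X_I over i = 1, …, 206, with X_I the indicator of one ascent.
There are 206 indicators.
For each fixed i, the pair (π(i), π(i+1)) is a uniformly random ordered pair of distinct values from {1, …, 207}; by symmetry P[π(i) < π(i+1)] = 1/2.
By linearity: E[X] = 206 · (1/2) = (207 − 1) · (1/2) = 103 ≈ 103.00000.

E[X] = 103 = 103.00000.


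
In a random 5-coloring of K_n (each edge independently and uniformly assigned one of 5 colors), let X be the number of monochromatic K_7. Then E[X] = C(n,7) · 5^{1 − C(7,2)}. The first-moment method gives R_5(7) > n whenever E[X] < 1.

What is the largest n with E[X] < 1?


We need C(n, 7) · 5^{1 − 21} < 1, i.e. C(n, 7) < 5^{21 − 1} = 95367431640625.
Check values of n near the boundary:
  n = 337: C(337, 7) = 91989916924632; 91989916924632 < 95367431640625? YES
  n = 338: C(338, 7) = 93935323022736; 93935323022736 < 95367431640625? YES
  n = 339: C(339, 7) = 95915887062372; 95915887062372 < 95367431640625? NO
  n = 340: C(340, 7) = 97932136940560; 97932136940560 < 95367431640625? NO
  n = 341: C(341, 7) = 99984606876440; 99984606876440 < 95367431640625? NO
The largest n with C(n, 7) < 95367431640625 is n = 338 (where E[X] = 93935323022736/95367431640625 ≈ 0.9849833). Hence R_5(7) > 338, i.e. R_5(7) ≥ 339.

Largest n = 338; hence R_5(7) > 338.


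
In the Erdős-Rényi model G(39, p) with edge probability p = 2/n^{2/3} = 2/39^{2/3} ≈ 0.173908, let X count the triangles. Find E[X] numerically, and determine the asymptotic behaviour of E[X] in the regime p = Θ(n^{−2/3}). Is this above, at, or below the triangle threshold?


Number of potential triangles: C(39, 3) = 9139.
Each occurs with probability p³ ≈ (0.173908)³ ≈ 5.25969757e-03.
By linearity: E[X] = C(39, 3)·p³ ≈ 9139 · 5.25969757e-03 ≈ 48.068376.
Since α = 2/3 < 1, p = c/n^{2/3} ≫ 1/n is above the triangle threshold p ~ 1/n. Asymptotically E[X] ~ (c³/6)·n^{3(1−α)} = (2³/6)·n^{1} → ∞; triangles are abundant w.h.p.

E[X] ≈ 48.068376; in regime p = Θ(1/n^{2/3}) E[X] diverges (above the triangle threshold p ~ 1/n).


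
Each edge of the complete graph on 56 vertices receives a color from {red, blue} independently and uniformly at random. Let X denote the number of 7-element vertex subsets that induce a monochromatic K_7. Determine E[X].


Let X = Σ_S X_S over the C(56, 7) = 231917400 subsets S of size 7, where X_S = 1 if the K_7 on S is monochromatic.
For a fixed S, the K_7 on S has C(7, 2) = 21 edges. P[all 21 edges red] = (1/2)^21, and likewise for blue, so P[monochromatic] = 2·(1/2)^21 = 2^{1 − 21} = 1/1048576.
Summing: E[X] = C(56, 7) · 2^{1 − 21} = 231917400 · 1/1048576 = 28989675/131072.
Numerically: E[X] ≈ 221.173668.

E[X] = C(56,7)·2^(1−C(7,2)) = 28989675/131072 ≈ 221.173668.


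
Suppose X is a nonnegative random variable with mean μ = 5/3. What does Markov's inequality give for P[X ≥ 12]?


μ = E[X] = 5/3, a = 12.
Markov: P[X ≥ 12] ≤ μ/a = (5/3)/12 = 5/36.
Numerically: ≈ 0.13889.
(Since a = 12 > μ = 1.66667, the bound 5/36 is < 1 and informative.)

P[X ≥ 12] ≤ 5/36 ≈ 0.13889.


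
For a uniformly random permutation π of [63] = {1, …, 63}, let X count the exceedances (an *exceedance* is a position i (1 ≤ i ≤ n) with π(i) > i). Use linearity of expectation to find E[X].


Write X = Σ_{i=1}^{63} X_i, where X_i = 1_{π(i) > i}.
For each fixed i, π(i) is uniform over {1, …, 63} (marginal of a uniform permutation), so P[π(i) > i] = (n − i)/n. Summing: Σ_{i=1}^{63} (n − i)/n = (0 + 1 + … + 62)/63 = 63(63 − 1)/(2·63) = (63 − 1)/2.
Hence E[X] = Σ_{i=1}^{63} (63 − i)/63 = 31 ≈ 31.000.

E[X] = 31 = 31.000.


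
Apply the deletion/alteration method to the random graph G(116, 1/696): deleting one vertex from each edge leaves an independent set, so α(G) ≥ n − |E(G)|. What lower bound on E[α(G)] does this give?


E[|E(G)|] = C(116, 2)·p = 6670 · (1/696) = 115/12.
E[α(G)] ≥ n − E[|E(G)|] = 116 − 115/12 = 1277/12.
Numerically: ≈ 106.4167.
(This is only a lower bound; the true E[α(G)] may be larger.)

E[α(G)] ≥ 1277/12 ≈ 106.4167.


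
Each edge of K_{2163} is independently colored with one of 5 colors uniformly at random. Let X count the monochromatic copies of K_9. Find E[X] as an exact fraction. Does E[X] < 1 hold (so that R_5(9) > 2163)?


E[X] = C(2163, 9) · 5^{1 − 36} = 2808716806866462450348390 · 5^{−35} = 2808716806866462450348390/2910383045673370361328125.
As a reduced fraction: E[X] = 561743361373292490069678/582076609134674072265625 ≈ 0.9651.
Is E[X] < 1? YES.
Since E[X] < 1, there exists a 5-coloring of K_{2163} with no monochromatic K_9; hence R_5(9) > 2163.

E[X] = 561743361373292490069678/582076609134674072265625 ≈ 0.9651; E[X] < 1, so R_5(9) > 2163.


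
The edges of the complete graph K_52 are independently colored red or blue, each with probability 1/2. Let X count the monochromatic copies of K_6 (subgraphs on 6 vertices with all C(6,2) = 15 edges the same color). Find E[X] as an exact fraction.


Let X = Σ_S X_S over the C(52, 6) = 20358520 subsets S of size 6, where X_S = 1 if the K_6 on S is monochromatic.
For a fixed S, the K_6 on S has C(6, 2) = 15 edges. P[all 15 edges red] = (1/2)^15, and likewise for blue, so P[monochromatic] = 2·(1/2)^15 = 2^{1 − 15} = 1/16384.
By linearity: E[X] = C(52, 6) · 2^{1 − 15} = 20358520 · 1/16384 = 2544815/2048.
Numerically: E[X] ≈ 1242.58545.

E[X] = C(52,6)·2^(1−C(6,2)) = 2544815/2048 ≈ 1242.58545.


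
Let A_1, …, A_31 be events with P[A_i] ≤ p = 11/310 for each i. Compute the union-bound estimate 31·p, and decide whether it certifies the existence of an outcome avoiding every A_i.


Union bound: P[∪_{i=1}^{31} A_i] ≤ Σ_i P[A_i] ≤ 31·p = 31·(11/310) = 11/10.
Numerically: 11/10 ≈ 1.1000.
Is 11/10 < 1? NO.
Since the bound 11/10 is ≥ 1, the union bound is uninformative here; it does NOT by itself certify existence.

31·p = 11/10 ≈ 1.1000; existence NOT certified by the union bound.


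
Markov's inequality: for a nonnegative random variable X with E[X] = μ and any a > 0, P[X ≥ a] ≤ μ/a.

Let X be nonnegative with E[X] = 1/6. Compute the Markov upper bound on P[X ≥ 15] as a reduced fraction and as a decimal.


μ = E[X] = 1/6, a = 15.
Markov: P[X ≥ 15] ≤ μ/a = (1/6)/15 = 1/90.
Numerically: ≈ 0.011.
(Since a = 15 > μ = 0.167, the bound 1/90 is < 1 and informative.)

P[X ≥ 15] ≤ 1/90 ≈ 0.011.


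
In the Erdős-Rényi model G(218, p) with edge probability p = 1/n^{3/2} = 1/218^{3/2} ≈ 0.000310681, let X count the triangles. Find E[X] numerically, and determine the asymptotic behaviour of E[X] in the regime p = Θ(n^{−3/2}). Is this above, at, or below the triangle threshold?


Number of potential triangles: C(218, 3) = 1703016.
Each occurs with probability p³ ≈ (0.000310681)³ ≈ 2.99878810e-11.
By linearity: E[X] = C(218, 3)·p³ ≈ 1703016 · 2.99878810e-11 ≈ 0.000051.
Since α = 3/2 > 1, p = c/n^{3/2} = o(1/n) is below the triangle threshold p ~ 1/n. Asymptotically E[X] ~ (c³/6)·n^{3(1−α)} = (1³/6)·n^{-1.5} → 0, so by Markov's inequality G has no triangles w.h.p.

E[X] ≈ 0.000051; in regime p = Θ(1/n^{3/2}) E[X] tends to 0 (below the triangle threshold p ~ 1/n).


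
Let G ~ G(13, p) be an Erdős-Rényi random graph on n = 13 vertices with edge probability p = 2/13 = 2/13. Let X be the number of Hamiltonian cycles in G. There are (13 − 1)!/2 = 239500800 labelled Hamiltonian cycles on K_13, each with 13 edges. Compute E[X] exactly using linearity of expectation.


K_13 has (13 − 1)!/2 = 239500800 labelled Hamiltonian cycles.
For each such Hamiltonian cycle H, let X_H = 1 if all 13 edges of H are present in G. Then P[X_H = 1] = p^{13} = (2/13)^{13} = 8192/302875106592253.
By linearity: E[X] = Σ_H E[X_H] = 239500800 · p^{13} = 239500800 · 8192/302875106592253 = 1961990553600/302875106592253.
Numerically: E[X] ≈ 0.006478.

E[X] = 239500800 · (2/13)^{13} = 1961990553600/302875106592253 ≈ 0.006478.


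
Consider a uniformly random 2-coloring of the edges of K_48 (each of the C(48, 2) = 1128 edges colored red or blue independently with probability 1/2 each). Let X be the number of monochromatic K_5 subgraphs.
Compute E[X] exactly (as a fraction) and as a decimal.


Let X = Σ_S X_S over the C(48, 5) = 1712304 subsets S of size 5, where X_S = 1 if the K_5 on S is monochromatic.
For a fixed S, the K_5 on S has C(5, 2) = 10 edges. P[all 10 edges red] = (1/2)^10, and likewise for blue, so P[monochromatic] = 2·(1/2)^10 = 2^{1 − 10} = 1/512.
Summing: E[X] = C(48, 5) · 2^{1 − 10} = 1712304 · 1/512 = 107019/32.
Numerically: E[X] ≈ 3344.343750.

E[X] = C(48,5)·2^(1−C(5,2)) = 107019/32 ≈ 3344.343750.


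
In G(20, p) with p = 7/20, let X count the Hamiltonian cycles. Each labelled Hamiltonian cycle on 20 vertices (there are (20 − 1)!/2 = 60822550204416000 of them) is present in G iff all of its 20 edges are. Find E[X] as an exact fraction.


K_20 has (20 − 1)!/2 = 60822550204416000 labelled Hamiltonian cycles.
For each such Hamiltonian cycle H, let X_H = 1 if all 20 edges of H are present in G. Then P[X_H = 1] = p^{20} = (7/20)^{20} = 79792266297612001/104857600000000000000000000.
By linearity: E[X] = Σ_H E[X_H] = 60822550204416000 · p^{20} = 60822550204416000 · 79792266297612001/104857600000000000000000000 = 1184855742873690605203907421/25600000000000000000.
Numerically: E[X] ≈ 4.6283e+07.

E[X] = 60822550204416000 · (7/20)^{20} = 1184855742873690605203907421/25600000000000000000 ≈ 4.6283e+07.


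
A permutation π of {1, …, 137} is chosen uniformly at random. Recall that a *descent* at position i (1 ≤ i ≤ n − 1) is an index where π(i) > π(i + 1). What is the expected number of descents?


Write X = Σ X_I over i = 1, …, 136, with X_I the indicator of one descent.
There are 136 indicators.
For each fixed i, the pair (π(i), π(i+1)) is a uniformly random ordered pair of distinct values from {1, …, 137}; by symmetry P[π(i) > π(i+1)] = 1/2.
By linearity: E[X] = 136 · (1/2) = (137 − 1) · (1/2) = 68 ≈ 68.000000.

E[X] = 68 = 68.000000.


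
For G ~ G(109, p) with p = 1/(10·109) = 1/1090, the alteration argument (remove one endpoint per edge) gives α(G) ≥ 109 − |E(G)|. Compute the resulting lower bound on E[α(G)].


E[|E(G)|] = C(109, 2)·p = 5886 · (1/1090) = 27/5.
E[α(G)] ≥ n − E[|E(G)|] = 109 − 27/5 = 518/5.
Numerically: ≈ 103.600.
(This is only a lower bound; the true E[α(G)] may be larger.)

E[α(G)] ≥ 518/5 ≈ 103.600.


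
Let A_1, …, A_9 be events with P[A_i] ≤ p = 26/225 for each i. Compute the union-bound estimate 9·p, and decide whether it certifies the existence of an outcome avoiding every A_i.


Union bound: P[∪_{i=1}^{9} A_i] ≤ Σ_i P[A_i] ≤ 9·p = 9·(26/225) = 26/25.
Numerically: 26/25 ≈ 1.0400.
Is 26/25 < 1? NO.
Since the bound 26/25 is ≥ 1, the union bound is uninformative here; it does NOT by itself certify existence.

9·p = 26/25 ≈ 1.0400; existence NOT certified by the union bound.


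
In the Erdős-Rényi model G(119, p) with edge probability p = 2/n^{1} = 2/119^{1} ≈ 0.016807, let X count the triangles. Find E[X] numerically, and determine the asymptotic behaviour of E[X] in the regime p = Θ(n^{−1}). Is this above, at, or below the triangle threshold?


Number of potential triangles: C(119, 3) = 273819.
Each occurs with probability p³ ≈ (0.016807)³ ≈ 4.7473265e-06.
By linearity: E[X] = C(119, 3)·p³ ≈ 273819 · 4.7473265e-06 ≈ 1.29991.
Here α = 1, so p = 2/n is exactly at the triangle threshold p ~ 1/n. Asymptotically E[X] → c³/6 = 2³/6 = 4/3 ≈ 1.33333, a bounded constant. In this regime the triangle count is asymptotically Poisson(c³/6).

E[X] ≈ 1.29991; in regime p = Θ(1/n^{1}) E[X] stays bounded (at the triangle threshold p ~ 1/n).


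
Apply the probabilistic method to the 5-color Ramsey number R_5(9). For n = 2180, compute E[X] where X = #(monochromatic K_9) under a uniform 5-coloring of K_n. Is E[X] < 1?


E[X] = C(2180, 9) · 5^{1 − 36} = 3014145651459519573444800 · 5^{−35} = 3014145651459519573444800/2910383045673370361328125.
As a reduced fraction: E[X] = 120565826058380782937792/116415321826934814453125 ≈ 1.035653.
Is E[X] < 1? NO.
Since E[X] ≥ 1, the first-moment bound is inconclusive at n = 2180; it does NOT by itself certify R_5(9) > 2180.

E[X] = 120565826058380782937792/116415321826934814453125 ≈ 1.035653; E[X] ≥ 1; first-moment method inconclusive here.


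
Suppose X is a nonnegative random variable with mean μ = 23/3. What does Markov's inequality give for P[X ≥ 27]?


μ = E[X] = 23/3, a = 27.
Markov: P[X ≥ 27] ≤ μ/a = (23/3)/27 = 23/81.
Numerically: ≈ 0.28395.
(Since a = 27 > μ = 7.66667, the bound 23/81 is < 1 and informative.)

P[X ≥ 27] ≤ 23/81 ≈ 0.28395.


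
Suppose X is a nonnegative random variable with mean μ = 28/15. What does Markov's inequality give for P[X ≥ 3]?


μ = E[X] = 28/15, a = 3.
Markov: P[X ≥ 3] ≤ μ/a = (28/15)/3 = 28/45.
Numerically: ≈ 0.622222.
(Since a = 3 > μ = 1.866667, the bound 28/45 is < 1 and informative.)

P[X ≥ 3] ≤ 28/45 ≈ 0.622222.


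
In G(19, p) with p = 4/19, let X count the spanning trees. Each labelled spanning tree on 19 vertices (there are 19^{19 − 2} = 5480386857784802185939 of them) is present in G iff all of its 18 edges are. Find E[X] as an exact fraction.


K_19 has 19^{19 − 2} = 5480386857784802185939 labelled spanning trees.
For each such spanning tree H, let X_H = 1 if all 18 edges of H are present in G. Then P[X_H = 1] = p^{18} = (4/19)^{18} = 68719476736/104127350297911241532841.
Summing the indicators: E[X] = Σ_H E[X_H] = 5480386857784802185939 · p^{18} = 5480386857784802185939 · 68719476736/104127350297911241532841 = 68719476736/19.
Numerically: E[X] ≈ 3.617e+09.

E[X] = 5480386857784802185939 · (4/19)^{18} = 68719476736/19 ≈ 3.617e+09.


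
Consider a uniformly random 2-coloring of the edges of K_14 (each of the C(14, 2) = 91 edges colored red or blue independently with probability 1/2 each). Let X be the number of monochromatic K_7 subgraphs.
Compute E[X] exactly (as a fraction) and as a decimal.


Let X = Σ_S X_S over the C(14, 7) = 3432 subsets S of size 7, where X_S = 1 if the K_7 on S is monochromatic.
For a fixed S, the K_7 on S has C(7, 2) = 21 edges. P[all 21 edges red] = (1/2)^21, and likewise for blue, so P[monochromatic] = 2·(1/2)^21 = 2^{1 − 21} = 1/1048576.
By linearity: E[X] = C(14, 7) · 2^{1 − 21} = 3432 · 1/1048576 = 429/131072.
Numerically: E[X] ≈ 0.003.

E[X] = C(14,7)·2^(1−C(7,2)) = 429/131072 ≈ 0.003.


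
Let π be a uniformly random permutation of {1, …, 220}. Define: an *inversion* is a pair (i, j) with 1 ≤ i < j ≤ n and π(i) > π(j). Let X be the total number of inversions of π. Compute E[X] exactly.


Write X = Σ X_I over the C(220, 2) = 24090 pairs i < j, with X_I the indicator of one inversion.
There are 24090 indicators.
For each fixed pair i < j, the values π(i) and π(j) are two distinct elements of {1, …, 220} in uniformly random order; by symmetry P[π(i) > π(j)] = 1/2.
By linearity: E[X] = 24090 · (1/2) = C(220, 2) · (1/2) = 24090/2 = 12045 ≈ 12045.0000.

E[X] = 12045 = 12045.0000.


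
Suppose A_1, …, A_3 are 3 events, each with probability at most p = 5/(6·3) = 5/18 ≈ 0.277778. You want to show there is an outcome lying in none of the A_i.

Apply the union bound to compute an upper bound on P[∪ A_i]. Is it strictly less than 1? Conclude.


Union bound: P[∪_{i=1}^{3} A_i] ≤ Σ_i P[A_i] ≤ 3·p = 3·(5/18) = 5/6.
Numerically: 5/6 ≈ 0.833333.
Is 5/6 < 1? YES.
Since P[∪ A_i] ≤ 5/6 < 1, the complement has P[∩ A_i^c] ≥ 1 − 5/6 = 1/6 > 0, so some outcome avoids every A_i.

3·p = 5/6 ≈ 0.833333; existence CERTIFIED by the union bound.


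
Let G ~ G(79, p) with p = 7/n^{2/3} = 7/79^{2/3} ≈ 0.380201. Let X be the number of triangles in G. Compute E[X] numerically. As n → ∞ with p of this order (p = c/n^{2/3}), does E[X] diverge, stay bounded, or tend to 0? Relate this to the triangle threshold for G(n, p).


Number of potential triangles: C(79, 3) = 79079.
Each occurs with probability p³ ≈ (0.380201)³ ≈ 5.49591412e-02.
By linearity: E[X] = C(79, 3)·p³ ≈ 79079 · 5.49591412e-02 ≈ 4346.113924.
Since α = 2/3 < 1, p = c/n^{2/3} ≫ 1/n is above the triangle threshold p ~ 1/n. Asymptotically E[X] ~ (c³/6)·n^{3(1−α)} = (7³/6)·n^{1} → ∞; triangles are abundant w.h.p.

E[X] ≈ 4346.113924; in regime p = Θ(1/n^{2/3}) E[X] diverges (above the triangle threshold p ~ 1/n).


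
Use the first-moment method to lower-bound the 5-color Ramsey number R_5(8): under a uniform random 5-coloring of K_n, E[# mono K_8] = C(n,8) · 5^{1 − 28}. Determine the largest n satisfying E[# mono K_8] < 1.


We need C(n, 8) · 5^{1 − 28} < 1, i.e. C(n, 8) < 5^{28 − 1} = 7450580596923828125.
Check values of n near the boundary:
  n = 858: C(858, 8) = 7049584530256467771; 7049584530256467771 < 7450580596923828125? YES
  n = 859: C(859, 8) = 7115855595170747139; 7115855595170747139 < 7450580596923828125? YES
  n = 860: C(860, 8) = 7182671140665308145; 7182671140665308145 < 7450580596923828125? YES
  n = 861: C(861, 8) = 7250034996615275865; 7250034996615275865 < 7450580596923828125? YES
  n = 862: C(862, 8) = 7317951015318931845; 7317951015318931845 < 7450580596923828125? YES
  n = 863: C(863, 8) = 7386423071602617757; 7386423071602617757 < 7450580596923828125? YES
  n = 864: C(864, 8) = 7455455062926006708; 7455455062926006708 < 7450580596923828125? NO
  n = 865: C(865, 8) = 7525050909487743060; 7525050909487743060 < 7450580596923828125? NO
The largest n with C(n, 8) < 7450580596923828125 is n = 863 (where E[X] = 7386423071602617757/7450580596923828125 ≈ 0.991). Hence R_5(8) > 863, i.e. R_5(8) ≥ 864.

Largest n = 863; hence R_5(8) > 863.


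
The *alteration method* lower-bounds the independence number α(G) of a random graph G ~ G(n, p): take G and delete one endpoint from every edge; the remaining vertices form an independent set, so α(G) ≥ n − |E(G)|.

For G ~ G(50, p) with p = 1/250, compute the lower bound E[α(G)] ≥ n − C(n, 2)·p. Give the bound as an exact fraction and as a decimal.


E[|E(G)|] = C(50, 2)·p = 1225 · (1/250) = 49/10.
E[α(G)] ≥ n − E[|E(G)|] = 50 − 49/10 = 451/10.
Numerically: ≈ 45.10000.
(This is only a lower bound; the true E[α(G)] may be larger.)

E[α(G)] ≥ 451/10 ≈ 45.10000.


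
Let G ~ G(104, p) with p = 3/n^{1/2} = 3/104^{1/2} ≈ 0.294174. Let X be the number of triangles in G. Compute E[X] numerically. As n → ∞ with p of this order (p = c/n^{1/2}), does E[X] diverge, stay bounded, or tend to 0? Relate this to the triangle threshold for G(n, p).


Number of potential triangles: C(104, 3) = 182104.
Each occurs with probability p³ ≈ (0.294174)³ ≈ 2.54573829e-02.
By linearity: E[X] = C(104, 3)·p³ ≈ 182104 · 2.54573829e-02 ≈ 4635.891260.
Since α = 1/2 < 1, p = c/n^{1/2} ≫ 1/n is above the triangle threshold p ~ 1/n. Asymptotically E[X] ~ (c³/6)·n^{3(1−α)} = (3³/6)·n^{1.5} → ∞; triangles are abundant w.h.p.

E[X] ≈ 4635.891260; in regime p = Θ(1/n^{1/2}) E[X] diverges (above the triangle threshold p ~ 1/n).


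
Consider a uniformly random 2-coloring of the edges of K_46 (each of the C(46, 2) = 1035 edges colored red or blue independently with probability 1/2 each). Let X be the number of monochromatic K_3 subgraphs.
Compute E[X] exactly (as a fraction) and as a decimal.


Let X = Σ_S X_S over the C(46, 3) = 15180 subsets S of size 3, where X_S = 1 if the K_3 on S is monochromatic.
For a fixed S, the K_3 on S has C(3, 2) = 3 edges. P[all 3 edges red] = (1/2)^3, and likewise for blue, so P[monochromatic] = 2·(1/2)^3 = 2^{1 − 3} = 1/4.
By linearity: E[X] = C(46, 3) · 2^{1 − 3} = 15180 · 1/4 = 3795.
Numerically: E[X] ≈ 3795.00000.

E[X] = C(46,3)·2^(1−C(3,2)) = 3795 ≈ 3795.00000.


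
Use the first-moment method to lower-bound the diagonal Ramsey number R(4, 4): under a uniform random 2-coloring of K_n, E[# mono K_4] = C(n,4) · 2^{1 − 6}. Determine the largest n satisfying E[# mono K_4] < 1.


We need C(n, 4) · 2^{1 − 6} < 1, i.e. C(n, 4) < 2^{6 − 1} = 32.
Check values of n near the boundary:
  n = 4: C(4, 4) = 1; 1 < 32? YES
  n = 5: C(5, 4) = 5; 5 < 32? YES
  n = 6: C(6, 4) = 15; 15 < 32? YES
  n = 7: C(7, 4) = 35; 35 < 32? NO
The largest n with C(n, 4) < 32 is n = 6 (where E[X] = 15/32 ≈ 0.468750). Hence R(4, 4) > 6, i.e. R(4, 4) ≥ 7.

Largest n = 6; hence R(4, 4) > 6.


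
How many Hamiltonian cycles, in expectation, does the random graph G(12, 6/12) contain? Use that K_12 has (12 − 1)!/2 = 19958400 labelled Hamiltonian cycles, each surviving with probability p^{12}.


K_12 has (12 − 1)!/2 = 19958400 labelled Hamiltonian cycles.
For each such Hamiltonian cycle H, let X_H = 1 if all 12 edges of H are present in G. Then P[X_H = 1] = p^{12} = (1/2)^{12} = 1/4096.
By linearity: E[X] = Σ_H E[X_H] = 19958400 · p^{12} = 19958400 · 1/4096 = 155925/32.
Numerically: E[X] ≈ 4.87e+03.

E[X] = 19958400 · (1/2)^{12} = 155925/32 ≈ 4.87e+03.


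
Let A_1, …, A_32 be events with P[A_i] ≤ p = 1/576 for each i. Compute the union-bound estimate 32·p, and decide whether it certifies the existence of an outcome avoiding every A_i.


Union bound: P[∪_{i=1}^{32} A_i] ≤ Σ_i P[A_i] ≤ 32·p = 32·(1/576) = 1/18.
Numerically: 1/18 ≈ 0.05556.
Is 1/18 < 1? YES.
Since P[∪ A_i] ≤ 1/18 < 1, the complement has P[∩ A_i^c] ≥ 1 − 1/18 = 17/18 > 0, so some outcome avoids every A_i.

32·p = 1/18 ≈ 0.05556; existence CERTIFIED by the union bound.


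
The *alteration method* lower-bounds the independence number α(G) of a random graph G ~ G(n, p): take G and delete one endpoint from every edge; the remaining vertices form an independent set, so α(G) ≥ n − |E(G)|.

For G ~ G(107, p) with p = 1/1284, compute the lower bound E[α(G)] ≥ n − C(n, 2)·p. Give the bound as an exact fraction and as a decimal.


E[|E(G)|] = C(107, 2)·p = 5671 · (1/1284) = 53/12.
E[α(G)] ≥ n − E[|E(G)|] = 107 − 53/12 = 1231/12.
Numerically: ≈ 102.583333.
(This is only a lower bound; the true E[α(G)] may be larger.)

E[α(G)] ≥ 1231/12 ≈ 102.583333.


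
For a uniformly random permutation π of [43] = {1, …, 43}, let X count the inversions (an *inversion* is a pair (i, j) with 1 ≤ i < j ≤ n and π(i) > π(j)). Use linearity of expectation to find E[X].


Write X = Σ X_I over the C(43, 2) = 903 pairs i < j, with X_I the indicator of one inversion.
There are 903 indicators.
For each fixed pair i < j, the values π(i) and π(j) are two distinct elements of {1, …, 43} in uniformly random order; by symmetry P[π(i) > π(j)] = 1/2.
By linearity: E[X] = 903 · (1/2) = C(43, 2) · (1/2) = 903/2 = 903/2 ≈ 451.5000.

E[X] = 903/2 = 451.5000.


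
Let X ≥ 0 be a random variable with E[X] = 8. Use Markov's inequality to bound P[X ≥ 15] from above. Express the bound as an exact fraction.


μ = E[X] = 8, a = 15.
Markov: P[X ≥ 15] ≤ μ/a = (8)/15 = 8/15.
Numerically: ≈ 0.5333.
(Since a = 15 > μ = 8.0000, the bound 8/15 is < 1 and informative.)

P[X ≥ 15] ≤ 8/15 ≈ 0.5333.


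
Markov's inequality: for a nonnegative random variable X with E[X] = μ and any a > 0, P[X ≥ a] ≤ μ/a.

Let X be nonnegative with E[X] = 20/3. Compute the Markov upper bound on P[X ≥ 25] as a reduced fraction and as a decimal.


μ = E[X] = 20/3, a = 25.
Markov: P[X ≥ 25] ≤ μ/a = (20/3)/25 = 4/15.
Numerically: ≈ 0.2667.
(Since a = 25 > μ = 6.6667, the bound 4/15 is < 1 and informative.)

P[X ≥ 25] ≤ 4/15 ≈ 0.2667.


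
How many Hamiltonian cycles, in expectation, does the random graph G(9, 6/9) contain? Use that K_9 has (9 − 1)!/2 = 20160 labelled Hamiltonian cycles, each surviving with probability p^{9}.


K_9 has (9 − 1)!/2 = 20160 labelled Hamiltonian cycles.
For each such Hamiltonian cycle H, let X_H = 1 if all 9 edges of H are present in G. Then P[X_H = 1] = p^{9} = (2/3)^{9} = 512/19683.
Summing the indicators: E[X] = Σ_H E[X_H] = 20160 · p^{9} = 20160 · 512/19683 = 1146880/2187.
Numerically: E[X] ≈ 524.408.

E[X] = 20160 · (2/3)^{9} = 1146880/2187 ≈ 524.408.


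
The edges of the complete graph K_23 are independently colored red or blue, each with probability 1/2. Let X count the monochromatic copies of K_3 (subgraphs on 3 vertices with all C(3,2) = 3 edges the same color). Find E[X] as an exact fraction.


Let X = Σ_S X_S over the C(23, 3) = 1771 subsets S of size 3, where X_S = 1 if the K_3 on S is monochromatic.
For a fixed S, the K_3 on S has C(3, 2) = 3 edges. P[all 3 edges red] = (1/2)^3, and likewise for blue, so P[monochromatic] = 2·(1/2)^3 = 2^{1 − 3} = 1/4.
By linearity of expectation: E[X] = C(23, 3) · 2^{1 − 3} = 1771 · 1/4 = 1771/4.
Numerically: E[X] ≈ 442.7500.

E[X] = C(23,3)·2^(1−C(3,2)) = 1771/4 ≈ 442.7500.


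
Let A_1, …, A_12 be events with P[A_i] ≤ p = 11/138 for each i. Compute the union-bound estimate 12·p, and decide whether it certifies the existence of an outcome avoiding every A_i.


Union bound: P[∪_{i=1}^{12} A_i] ≤ Σ_i P[A_i] ≤ 12·p = 12·(11/138) = 22/23.
Numerically: 22/23 ≈ 0.9565217.
Is 22/23 < 1? YES.
Since P[∪ A_i] ≤ 22/23 < 1, the complement has P[∩ A_i^c] ≥ 1 − 22/23 = 1/23 > 0, so some outcome avoids every A_i.

12·p = 22/23 ≈ 0.9565217; existence CERTIFIED by the union bound.


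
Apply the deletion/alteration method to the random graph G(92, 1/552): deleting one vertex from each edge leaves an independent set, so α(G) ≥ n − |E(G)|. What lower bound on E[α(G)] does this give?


E[|E(G)|] = C(92, 2)·p = 4186 · (1/552) = 91/12.
E[α(G)] ≥ n − E[|E(G)|] = 92 − 91/12 = 1013/12.
Numerically: ≈ 84.41667.
(This is only a lower bound; the true E[α(G)] may be larger.)

E[α(G)] ≥ 1013/12 ≈ 84.41667.


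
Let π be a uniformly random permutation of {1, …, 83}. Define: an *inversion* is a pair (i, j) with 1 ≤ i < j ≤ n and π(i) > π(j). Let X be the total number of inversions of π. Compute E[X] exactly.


Write X = Σ X_I over the C(83, 2) = 3403 pairs i < j, with X_I the indicator of one inversion.
There are 3403 indicators.
For each fixed pair i < j, the values π(i) and π(j) are two distinct elements of {1, …, 83} in uniformly random order; by symmetry P[π(i) > π(j)] = 1/2.
By linearity: E[X] = 3403 · (1/2) = C(83, 2) · (1/2) = 3403/2 = 3403/2 ≈ 1701.500.

E[X] = 3403/2 = 1701.500.
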